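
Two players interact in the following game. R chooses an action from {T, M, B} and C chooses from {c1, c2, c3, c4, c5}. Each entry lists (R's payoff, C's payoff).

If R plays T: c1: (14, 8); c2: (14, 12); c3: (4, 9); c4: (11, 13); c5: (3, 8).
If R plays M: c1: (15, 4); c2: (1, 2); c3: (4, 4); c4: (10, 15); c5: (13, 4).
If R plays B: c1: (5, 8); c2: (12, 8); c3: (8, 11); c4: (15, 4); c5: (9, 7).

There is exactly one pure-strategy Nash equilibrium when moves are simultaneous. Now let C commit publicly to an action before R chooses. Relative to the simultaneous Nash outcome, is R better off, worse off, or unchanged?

Solve by backward induction (C leads).
- c1: BR = M, leader payoff 4.
- c2: BR = T, leader payoff 12.
- c3: BR = B, leader payoff 11.
- c4: BR = B, leader payoff 4.
- c5: BR = M, leader payoff 4.
Maximizing over 4, 12, 11, 4, 4, C chooses c2. Subgame-perfect outcome: (T, c2) with payoffs (14, 12).
Now find the simultaneous Nash equilibrium.
R's best replies: c1→M; c2→T; c3→B; c4→B; c5→M.
C's best replies: T→c4; M→c4; B→c3.
Only (B, c3) has each player best-responding; Nash payoffs (8, 11).
R earns 14 sequentially versus 8 at the Nash outcome: better off.

better off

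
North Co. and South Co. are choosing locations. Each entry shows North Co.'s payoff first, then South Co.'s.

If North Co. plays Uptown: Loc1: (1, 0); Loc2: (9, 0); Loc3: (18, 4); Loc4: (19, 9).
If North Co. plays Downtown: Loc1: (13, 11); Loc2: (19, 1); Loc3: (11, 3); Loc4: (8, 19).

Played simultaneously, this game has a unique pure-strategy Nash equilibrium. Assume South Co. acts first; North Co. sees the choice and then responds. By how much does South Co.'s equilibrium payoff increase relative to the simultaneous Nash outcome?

Backward induction with South Co. moving first.
- Loc1: BR = Downtown, leader payoff 11.
- Loc2: BR = Downtown, leader payoff 1.
- Loc3: BR = Uptown, leader payoff 4.
- Loc4: BR = Uptown, leader payoff 9.
Among 11, 1, 4, 9, the best is 11 at Loc1. Subgame-perfect outcome: (Downtown, Loc1) with payoffs (13, 11).
Under simultaneous play:
North Co.'s best replies: Loc1→Downtown; Loc2→Downtown; Loc3→Uptown; Loc4→Uptown.
South Co.'s best replies: Uptown→Loc4; Downtown→Loc4.
The unique mutual best reply is (Uptown, Loc4), giving (19, 9).
South Co.'s commitment gain: 11 − 9 = 2.

2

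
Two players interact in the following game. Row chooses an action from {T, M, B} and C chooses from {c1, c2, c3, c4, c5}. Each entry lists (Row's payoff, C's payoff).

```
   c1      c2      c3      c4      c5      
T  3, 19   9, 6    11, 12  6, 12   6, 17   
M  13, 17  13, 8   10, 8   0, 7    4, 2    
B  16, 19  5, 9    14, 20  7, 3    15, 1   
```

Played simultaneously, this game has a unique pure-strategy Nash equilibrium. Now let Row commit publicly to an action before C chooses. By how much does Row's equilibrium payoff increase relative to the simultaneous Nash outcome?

0

Solve by backward induction (Row leads).
- T → C plays c1 (best of 19, 6, 12, 12, 17); Row gets 3.
- M → C plays c1 (best of 17, 8, 8, 7, 2); Row gets 13.
- B → C plays c3 (best of 19, 9, 20, 3, 1); Row gets 14.
Row's induced payoffs are 3, 13, 14, so Row commits to B. Subgame-perfect outcome: (B, c3) with payoffs (14, 20).
For the simultaneous game, intersect best replies.
Row's best replies: c1→B; c2→M; c3→B; c4→B; c5→B.
C's best replies: T→c1; M→c1; B→c3.
The unique mutual best reply is (B, c3), giving (14, 20).
Row's commitment gain: 14 − 14 = 0.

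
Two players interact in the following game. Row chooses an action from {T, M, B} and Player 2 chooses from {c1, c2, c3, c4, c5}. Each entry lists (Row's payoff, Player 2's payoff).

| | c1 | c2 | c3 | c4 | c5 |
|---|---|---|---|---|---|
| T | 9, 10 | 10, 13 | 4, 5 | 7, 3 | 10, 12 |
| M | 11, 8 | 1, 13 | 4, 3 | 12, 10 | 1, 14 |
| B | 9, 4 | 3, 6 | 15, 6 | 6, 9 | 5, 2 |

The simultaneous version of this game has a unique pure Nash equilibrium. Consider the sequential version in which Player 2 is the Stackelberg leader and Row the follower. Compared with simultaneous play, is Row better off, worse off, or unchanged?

unchanged

Work backward from Row's decision.
- c1: BR = M, leader payoff 8.
- c2: BR = T, leader payoff 13.
- c3: BR = B, leader payoff 6.
- c4: BR = M, leader payoff 10.
- c5: BR = T, leader payoff 12.
Player 2's induced payoffs are 8, 13, 6, 10, 12, so Player 2 commits to c2. Subgame-perfect outcome: (T, c2) with payoffs (10, 13).
Under simultaneous play:
Row's best replies: c1→M; c2→T; c3→B; c4→M; c5→T.
Player 2's best replies: T→c2; M→c5; B→c4.
The unique mutual best reply is (T, c2), giving (10, 13).
Row earns 10 sequentially versus 10 at the Nash outcome: unchanged.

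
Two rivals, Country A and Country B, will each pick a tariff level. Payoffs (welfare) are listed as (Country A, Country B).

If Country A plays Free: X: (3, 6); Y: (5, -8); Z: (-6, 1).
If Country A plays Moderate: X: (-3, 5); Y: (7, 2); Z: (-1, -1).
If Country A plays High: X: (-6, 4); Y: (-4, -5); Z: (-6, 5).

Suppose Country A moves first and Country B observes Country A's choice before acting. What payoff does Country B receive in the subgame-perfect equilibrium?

Work backward from Country B's decision.
- Free: Country B compares 6, -8, 1 and picks X; Country A would get 3.
- Moderate: Country B compares 5, 2, -1 and picks X; Country A would get -3.
- High: Country B compares 4, -5, 5 and picks Z; Country A would get -6.
Maximizing over 3, -3, -6, Country A chooses Free. Subgame-perfect outcome: (Free, X) with payoffs (3, 6).

6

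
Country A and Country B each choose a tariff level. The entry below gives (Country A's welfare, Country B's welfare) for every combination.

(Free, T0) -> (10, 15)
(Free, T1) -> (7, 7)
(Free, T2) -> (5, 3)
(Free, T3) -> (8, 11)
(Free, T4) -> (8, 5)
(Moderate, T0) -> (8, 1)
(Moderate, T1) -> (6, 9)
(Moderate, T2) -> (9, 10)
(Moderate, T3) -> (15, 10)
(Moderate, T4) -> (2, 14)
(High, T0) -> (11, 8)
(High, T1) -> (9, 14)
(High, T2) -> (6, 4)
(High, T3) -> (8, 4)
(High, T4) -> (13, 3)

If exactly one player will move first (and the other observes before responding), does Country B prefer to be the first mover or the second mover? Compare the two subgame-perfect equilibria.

If Country A leads: Country B's best replies are Free→T0, Moderate→T4, High→T1; Country A's induced payoffs 10, 2, 9; outcome (Free, T0), payoffs (10, 15).
If Country B leads: Country A's best replies are T0→High, T1→High, T2→Moderate, T3→Moderate, T4→High; Country B's induced payoffs 8, 14, 10, 10, 3; outcome (High, T1), payoffs (9, 14).
Country B gets 14 moving first and 15 moving second, so Country B prefers to move second.

second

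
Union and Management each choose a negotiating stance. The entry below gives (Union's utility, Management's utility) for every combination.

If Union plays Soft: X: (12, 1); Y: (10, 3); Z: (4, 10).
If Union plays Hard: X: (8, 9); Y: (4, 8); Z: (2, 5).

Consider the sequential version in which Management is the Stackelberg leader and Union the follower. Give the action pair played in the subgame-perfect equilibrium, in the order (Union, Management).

(Soft, Z)

Union best-responds to each possible Management move:
- X: BR = Soft, leader payoff 1.
- Y: BR = Soft, leader payoff 3.
- Z: BR = Soft, leader payoff 10.
Management's induced payoffs are 1, 3, 10, so Management commits to Z. Subgame-perfect outcome: (Soft, Z) with payoffs (4, 10).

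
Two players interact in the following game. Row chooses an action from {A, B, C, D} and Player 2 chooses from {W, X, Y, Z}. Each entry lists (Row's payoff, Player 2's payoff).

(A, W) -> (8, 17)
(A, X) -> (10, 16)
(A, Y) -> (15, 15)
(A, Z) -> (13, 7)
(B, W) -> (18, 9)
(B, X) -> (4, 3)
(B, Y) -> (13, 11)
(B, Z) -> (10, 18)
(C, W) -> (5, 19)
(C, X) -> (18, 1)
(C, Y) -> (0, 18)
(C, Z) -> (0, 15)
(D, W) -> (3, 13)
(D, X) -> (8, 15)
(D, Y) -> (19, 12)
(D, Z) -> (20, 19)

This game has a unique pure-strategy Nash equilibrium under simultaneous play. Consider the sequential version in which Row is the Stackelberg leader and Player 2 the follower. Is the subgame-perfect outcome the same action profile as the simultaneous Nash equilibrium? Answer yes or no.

yes

Solve by backward induction (Row leads).
- A: Player 2 compares 17, 16, 15, 7 and picks W; Row would get 8.
- B: Player 2 compares 9, 3, 11, 18 and picks Z; Row would get 10.
- C: Player 2 compares 19, 1, 18, 15 and picks W; Row would get 5.
- D: Player 2 compares 13, 15, 12, 19 and picks Z; Row would get 20.
Among 8, 10, 5, 20, the best is 20 at D. Subgame-perfect outcome: (D, Z) with payoffs (20, 19).
Under simultaneous play:
Row's best replies: W→B; X→C; Y→D; Z→D.
Player 2's best replies: A→W; B→Z; C→W; D→Z.
Only (D, Z) has each player best-responding; Nash payoffs (20, 19).
Sequential outcome (D, Z) coincides with the Nash profile (D, Z).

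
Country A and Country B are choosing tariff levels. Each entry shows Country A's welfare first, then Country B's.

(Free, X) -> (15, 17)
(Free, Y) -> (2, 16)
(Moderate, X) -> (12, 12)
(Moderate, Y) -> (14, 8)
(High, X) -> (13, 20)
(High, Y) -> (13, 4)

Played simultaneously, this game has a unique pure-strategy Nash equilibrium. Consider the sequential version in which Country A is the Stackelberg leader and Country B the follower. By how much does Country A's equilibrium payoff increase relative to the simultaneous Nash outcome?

Country B best-responds to each possible Country A move:
- Free: BR = X, leader payoff 15.
- Moderate: BR = X, leader payoff 12.
- High: BR = X, leader payoff 13.
Maximizing over 15, 12, 13, Country A chooses Free. Subgame-perfect outcome: (Free, X) with payoffs (15, 17).
Under simultaneous play:
Country A's best replies: X→Free; Y→Moderate.
Country B's best replies: Free→X; Moderate→X; High→X.
Only (Free, X) has each player best-responding; Nash payoffs (15, 17).
Country A's commitment gain: 15 − 15 = 0.

0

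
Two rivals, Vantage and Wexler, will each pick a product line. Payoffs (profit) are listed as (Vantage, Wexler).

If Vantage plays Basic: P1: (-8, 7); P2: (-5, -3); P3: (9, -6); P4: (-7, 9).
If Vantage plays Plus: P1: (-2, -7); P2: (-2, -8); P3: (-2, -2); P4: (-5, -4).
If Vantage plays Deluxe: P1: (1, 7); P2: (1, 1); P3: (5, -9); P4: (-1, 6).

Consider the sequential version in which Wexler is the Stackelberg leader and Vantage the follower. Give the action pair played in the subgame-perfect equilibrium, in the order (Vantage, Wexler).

(Deluxe, P1)

Backward induction with Wexler moving first.
- P1 → Vantage plays Deluxe (best of -8, -2, 1); Wexler gets 7.
- P2 → Vantage plays Deluxe (best of -5, -2, 1); Wexler gets 1.
- P3 → Vantage plays Basic (best of 9, -2, 5); Wexler gets -6.
- P4 → Vantage plays Deluxe (best of -7, -5, -1); Wexler gets 6.
Among 7, 1, -6, 6, the best is 7 at P1. Subgame-perfect outcome: (Deluxe, P1) with payoffs (1, 7).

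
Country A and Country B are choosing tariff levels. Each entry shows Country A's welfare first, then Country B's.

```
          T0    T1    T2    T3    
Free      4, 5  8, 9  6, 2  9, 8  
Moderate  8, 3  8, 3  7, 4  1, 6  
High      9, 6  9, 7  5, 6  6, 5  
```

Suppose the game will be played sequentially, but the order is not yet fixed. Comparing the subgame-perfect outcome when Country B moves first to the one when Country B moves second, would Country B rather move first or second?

first

If Country A leads: Country B's best replies are Free→T1, Moderate→T3, High→T1; Country A's induced payoffs 8, 1, 9; outcome (High, T1), payoffs (9, 7).
If Country B leads: Country A's best replies are T0→High, T1→High, T2→Moderate, T3→Free; Country B's induced payoffs 6, 7, 4, 8; outcome (Free, T3), payoffs (9, 8).
Country B gets 8 moving first and 7 moving second, so Country B prefers to move first.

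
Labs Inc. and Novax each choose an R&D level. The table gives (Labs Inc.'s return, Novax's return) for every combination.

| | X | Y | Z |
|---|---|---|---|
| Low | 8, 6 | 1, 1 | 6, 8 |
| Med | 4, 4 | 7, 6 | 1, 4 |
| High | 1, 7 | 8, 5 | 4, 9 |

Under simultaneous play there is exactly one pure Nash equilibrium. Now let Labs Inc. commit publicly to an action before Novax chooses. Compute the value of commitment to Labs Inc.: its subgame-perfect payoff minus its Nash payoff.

1

Work backward from Novax's decision.
- Low → Novax plays Z (best of 6, 1, 8); Labs Inc. gets 6.
- Med → Novax plays Y (best of 4, 6, 4); Labs Inc. gets 7.
- High → Novax plays Z (best of 7, 5, 9); Labs Inc. gets 4.
Maximizing over 6, 7, 4, Labs Inc. chooses Med. Subgame-perfect outcome: (Med, Y) with payoffs (7, 6).
For the simultaneous game, intersect best replies.
Labs Inc.'s best replies: X→Low; Y→High; Z→Low.
Novax's best replies: Low→Z; Med→Y; High→Z.
The unique mutual best reply is (Low, Z), giving (6, 8).
Labs Inc.'s commitment gain: 7 − 6 = 1.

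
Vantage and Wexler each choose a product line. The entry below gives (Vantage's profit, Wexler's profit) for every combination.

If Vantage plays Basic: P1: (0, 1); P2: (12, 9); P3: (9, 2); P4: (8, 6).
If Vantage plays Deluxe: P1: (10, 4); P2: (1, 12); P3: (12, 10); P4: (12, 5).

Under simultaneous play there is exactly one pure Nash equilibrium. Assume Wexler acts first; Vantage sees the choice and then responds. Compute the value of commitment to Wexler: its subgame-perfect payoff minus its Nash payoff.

1

Backward induction with Wexler moving first.
- P1: Vantage compares 0, 10 and picks Deluxe; Wexler would get 4.
- P2: Vantage compares 12, 1 and picks Basic; Wexler would get 9.
- P3: Vantage compares 9, 12 and picks Deluxe; Wexler would get 10.
- P4: Vantage compares 8, 12 and picks Deluxe; Wexler would get 5.
Maximizing over 4, 9, 10, 5, Wexler chooses P3. Subgame-perfect outcome: (Deluxe, P3) with payoffs (12, 10).
For the simultaneous game, intersect best replies.
Vantage's best replies: P1→Deluxe; P2→Basic; P3→Deluxe; P4→Deluxe.
Wexler's best replies: Basic→P2; Deluxe→P2.
The unique mutual best reply is (Basic, P2), giving (12, 9).
Wexler's commitment gain: 10 − 9 = 1.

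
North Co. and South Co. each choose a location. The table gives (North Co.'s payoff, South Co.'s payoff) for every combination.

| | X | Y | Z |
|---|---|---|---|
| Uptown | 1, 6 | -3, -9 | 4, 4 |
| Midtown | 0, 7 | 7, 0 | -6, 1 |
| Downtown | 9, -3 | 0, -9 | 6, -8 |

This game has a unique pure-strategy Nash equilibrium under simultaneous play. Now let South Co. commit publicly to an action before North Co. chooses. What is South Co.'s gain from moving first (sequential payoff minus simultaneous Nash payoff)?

3

Solve by backward induction (South Co. leads).
- X → North Co. plays Downtown (best of 1, 0, 9); South Co. gets -3.
- Y → North Co. plays Midtown (best of -3, 7, 0); South Co. gets 0.
- Z → North Co. plays Downtown (best of 4, -6, 6); South Co. gets -8.
Maximizing over -3, 0, -8, South Co. chooses Y. Subgame-perfect outcome: (Midtown, Y) with payoffs (7, 0).
Under simultaneous play:
North Co.'s best replies: X→Downtown; Y→Midtown; Z→Downtown.
South Co.'s best replies: Uptown→X; Midtown→X; Downtown→X.
Only (Downtown, X) has each player best-responding; Nash payoffs (9, -3).
South Co.'s commitment gain: 0 − -3 = 3.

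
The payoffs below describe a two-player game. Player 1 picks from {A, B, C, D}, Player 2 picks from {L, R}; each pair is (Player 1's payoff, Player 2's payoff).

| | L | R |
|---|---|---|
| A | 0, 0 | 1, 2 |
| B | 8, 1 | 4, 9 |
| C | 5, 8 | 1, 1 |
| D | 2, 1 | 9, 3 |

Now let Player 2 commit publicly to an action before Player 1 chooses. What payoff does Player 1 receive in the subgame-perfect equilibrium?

Backward induction with Player 2 moving first.
- L → Player 1 plays B (best of 0, 8, 5, 2); Player 2 gets 1.
- R → Player 1 plays D (best of 1, 4, 1, 9); Player 2 gets 3.
Among 1, 3, the best is 3 at R. Subgame-perfect outcome: (D, R) with payoffs (9, 3).

9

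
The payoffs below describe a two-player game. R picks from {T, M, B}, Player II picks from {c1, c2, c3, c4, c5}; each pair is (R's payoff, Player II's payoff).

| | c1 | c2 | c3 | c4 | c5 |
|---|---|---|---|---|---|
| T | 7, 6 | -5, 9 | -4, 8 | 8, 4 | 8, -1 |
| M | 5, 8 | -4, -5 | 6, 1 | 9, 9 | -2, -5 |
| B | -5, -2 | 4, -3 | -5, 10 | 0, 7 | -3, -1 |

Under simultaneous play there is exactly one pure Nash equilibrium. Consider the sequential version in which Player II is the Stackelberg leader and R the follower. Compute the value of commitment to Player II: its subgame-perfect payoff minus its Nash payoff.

R best-responds to each possible Player II move:
- c1: R compares 7, 5, -5 and picks T; Player II would get 6.
- c2: R compares -5, -4, 4 and picks B; Player II would get -3.
- c3: R compares -4, 6, -5 and picks M; Player II would get 1.
- c4: R compares 8, 9, 0 and picks M; Player II would get 9.
- c5: R compares 8, -2, -3 and picks T; Player II would get -1.
Maximizing over 6, -3, 1, 9, -1, Player II chooses c4. Subgame-perfect outcome: (M, c4) with payoffs (9, 9).
Now find the simultaneous Nash equilibrium.
R's best replies: c1→T; c2→B; c3→M; c4→M; c5→T.
Player II's best replies: T→c2; M→c4; B→c3.
The unique mutual best reply is (M, c4), giving (9, 9).
Player II's commitment gain: 9 − 9 = 0.

0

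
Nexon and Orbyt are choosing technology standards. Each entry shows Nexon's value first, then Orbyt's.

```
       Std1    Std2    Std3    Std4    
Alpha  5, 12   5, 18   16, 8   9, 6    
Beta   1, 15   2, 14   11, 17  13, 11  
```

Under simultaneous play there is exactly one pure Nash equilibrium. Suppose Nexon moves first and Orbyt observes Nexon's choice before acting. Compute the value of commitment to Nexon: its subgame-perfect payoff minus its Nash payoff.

6

Work backward from Orbyt's decision.
- Alpha: Orbyt compares 12, 18, 8, 6 and picks Std2; Nexon would get 5.
- Beta: Orbyt compares 15, 14, 17, 11 and picks Std3; Nexon would get 11.
Nexon's induced payoffs are 5, 11, so Nexon commits to Beta. Subgame-perfect outcome: (Beta, Std3) with payoffs (11, 17).
Under simultaneous play:
Nexon's best replies: Std1→Alpha; Std2→Alpha; Std3→Alpha; Std4→Beta.
Orbyt's best replies: Alpha→Std2; Beta→Std3.
The unique mutual best reply is (Alpha, Std2), giving (5, 18).
Nexon's commitment gain: 11 − 5 = 6.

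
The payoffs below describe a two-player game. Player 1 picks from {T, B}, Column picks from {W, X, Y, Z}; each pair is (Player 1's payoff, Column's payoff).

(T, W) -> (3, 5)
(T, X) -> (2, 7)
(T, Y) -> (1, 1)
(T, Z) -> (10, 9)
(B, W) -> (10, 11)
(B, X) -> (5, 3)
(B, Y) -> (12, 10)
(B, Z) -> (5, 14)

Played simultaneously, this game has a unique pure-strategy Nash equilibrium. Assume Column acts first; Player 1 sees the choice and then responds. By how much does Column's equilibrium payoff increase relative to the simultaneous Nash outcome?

2

Work backward from Player 1's decision.
- W: Player 1 compares 3, 10 and picks B; Column would get 11.
- X: Player 1 compares 2, 5 and picks B; Column would get 3.
- Y: Player 1 compares 1, 12 and picks B; Column would get 10.
- Z: Player 1 compares 10, 5 and picks T; Column would get 9.
Among 11, 3, 10, 9, the best is 11 at W. Subgame-perfect outcome: (B, W) with payoffs (10, 11).
Now find the simultaneous Nash equilibrium.
Player 1's best replies: W→B; X→B; Y→B; Z→T.
Column's best replies: T→Z; B→Z.
Only (T, Z) has each player best-responding; Nash payoffs (10, 9).
Column's commitment gain: 11 − 9 = 2.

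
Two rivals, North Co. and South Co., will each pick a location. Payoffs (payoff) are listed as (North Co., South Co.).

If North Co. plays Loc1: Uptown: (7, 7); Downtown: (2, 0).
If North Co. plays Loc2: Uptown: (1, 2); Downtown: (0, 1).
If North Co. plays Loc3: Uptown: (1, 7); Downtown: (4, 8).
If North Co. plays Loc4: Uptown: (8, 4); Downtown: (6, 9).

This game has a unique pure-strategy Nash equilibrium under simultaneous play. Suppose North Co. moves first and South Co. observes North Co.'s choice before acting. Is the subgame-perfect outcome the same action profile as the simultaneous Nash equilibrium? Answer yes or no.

Backward induction with North Co. moving first.
- Loc1 → South Co. plays Uptown (best of 7, 0); North Co. gets 7.
- Loc2 → South Co. plays Uptown (best of 2, 1); North Co. gets 1.
- Loc3 → South Co. plays Downtown (best of 7, 8); North Co. gets 4.
- Loc4 → South Co. plays Downtown (best of 4, 9); North Co. gets 6.
Among 7, 1, 4, 6, the best is 7 at Loc1. Subgame-perfect outcome: (Loc1, Uptown) with payoffs (7, 7).
For the simultaneous game, intersect best replies.
North Co.'s best replies: Uptown→Loc4; Downtown→Loc4.
South Co.'s best replies: Loc1→Uptown; Loc2→Uptown; Loc3→Downtown; Loc4→Downtown.
The unique mutual best reply is (Loc4, Downtown), giving (6, 9).
Sequential outcome (Loc1, Uptown) differs from the Nash profile (Loc4, Downtown).

no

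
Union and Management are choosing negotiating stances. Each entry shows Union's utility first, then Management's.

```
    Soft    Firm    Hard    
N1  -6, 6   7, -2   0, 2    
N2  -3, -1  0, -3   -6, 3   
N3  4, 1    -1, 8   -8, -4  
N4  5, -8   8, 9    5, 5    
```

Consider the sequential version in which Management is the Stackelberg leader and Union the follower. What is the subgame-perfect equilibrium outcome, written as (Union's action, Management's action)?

(N4, Firm)

Solve by backward induction (Management leads).
- Soft: Union compares -6, -3, 4, 5 and picks N4; Management would get -8.
- Firm: Union compares 7, 0, -1, 8 and picks N4; Management would get 9.
- Hard: Union compares 0, -6, -8, 5 and picks N4; Management would get 5.
Among -8, 9, 5, the best is 9 at Firm. Subgame-perfect outcome: (N4, Firm) with payoffs (8, 9).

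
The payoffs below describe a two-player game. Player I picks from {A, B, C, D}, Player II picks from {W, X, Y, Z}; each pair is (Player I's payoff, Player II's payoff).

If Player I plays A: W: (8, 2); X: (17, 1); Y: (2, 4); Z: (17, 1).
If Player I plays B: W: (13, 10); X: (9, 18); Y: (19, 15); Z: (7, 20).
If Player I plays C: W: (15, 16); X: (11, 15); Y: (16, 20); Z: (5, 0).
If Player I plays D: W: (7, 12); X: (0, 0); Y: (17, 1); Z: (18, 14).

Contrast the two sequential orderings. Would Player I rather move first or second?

If Player I leads: Player II's best replies are A→Y, B→Z, C→Y, D→Z; Player I's induced payoffs 2, 7, 16, 18; outcome (D, Z), payoffs (18, 14).
If Player II leads: Player I's best replies are W→C, X→A, Y→B, Z→D; Player II's induced payoffs 16, 1, 15, 14; outcome (C, W), payoffs (15, 16).
Player I gets 18 moving first and 15 moving second, so Player I prefers to move first.

first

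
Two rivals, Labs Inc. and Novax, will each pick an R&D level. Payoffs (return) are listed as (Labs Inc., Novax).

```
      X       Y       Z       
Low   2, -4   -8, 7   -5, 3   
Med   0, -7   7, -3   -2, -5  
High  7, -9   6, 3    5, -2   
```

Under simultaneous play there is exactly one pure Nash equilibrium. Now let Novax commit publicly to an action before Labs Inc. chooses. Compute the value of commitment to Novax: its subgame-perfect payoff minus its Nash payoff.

1

Work backward from Labs Inc.'s decision.
- X → Labs Inc. plays High (best of 2, 0, 7); Novax gets -9.
- Y → Labs Inc. plays Med (best of -8, 7, 6); Novax gets -3.
- Z → Labs Inc. plays High (best of -5, -2, 5); Novax gets -2.
Novax's induced payoffs are -9, -3, -2, so Novax commits to Z. Subgame-perfect outcome: (High, Z) with payoffs (5, -2).
For the simultaneous game, intersect best replies.
Labs Inc.'s best replies: X→High; Y→Med; Z→High.
Novax's best replies: Low→Y; Med→Y; High→Y.
The unique mutual best reply is (Med, Y), giving (7, -3).
Novax's commitment gain: -2 − -3 = 1.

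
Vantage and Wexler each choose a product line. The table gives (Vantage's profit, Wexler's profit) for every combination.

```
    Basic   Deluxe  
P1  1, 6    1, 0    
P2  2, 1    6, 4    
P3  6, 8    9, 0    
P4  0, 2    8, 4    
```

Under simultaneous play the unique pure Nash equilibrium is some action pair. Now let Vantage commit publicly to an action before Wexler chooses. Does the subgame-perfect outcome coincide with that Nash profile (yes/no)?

Backward induction with Vantage moving first.
- P1: Wexler compares 6, 0 and picks Basic; Vantage would get 1.
- P2: Wexler compares 1, 4 and picks Deluxe; Vantage would get 6.
- P3: Wexler compares 8, 0 and picks Basic; Vantage would get 6.
- P4: Wexler compares 2, 4 and picks Deluxe; Vantage would get 8.
Maximizing over 1, 6, 6, 8, Vantage chooses P4. Subgame-perfect outcome: (P4, Deluxe) with payoffs (8, 4).
For the simultaneous game, intersect best replies.
Vantage's best replies: Basic→P3; Deluxe→P3.
Wexler's best replies: P1→Basic; P2→Deluxe; P3→Basic; P4→Deluxe.
The unique mutual best reply is (P3, Basic), giving (6, 8).
Sequential outcome (P4, Deluxe) differs from the Nash profile (P3, Basic).

no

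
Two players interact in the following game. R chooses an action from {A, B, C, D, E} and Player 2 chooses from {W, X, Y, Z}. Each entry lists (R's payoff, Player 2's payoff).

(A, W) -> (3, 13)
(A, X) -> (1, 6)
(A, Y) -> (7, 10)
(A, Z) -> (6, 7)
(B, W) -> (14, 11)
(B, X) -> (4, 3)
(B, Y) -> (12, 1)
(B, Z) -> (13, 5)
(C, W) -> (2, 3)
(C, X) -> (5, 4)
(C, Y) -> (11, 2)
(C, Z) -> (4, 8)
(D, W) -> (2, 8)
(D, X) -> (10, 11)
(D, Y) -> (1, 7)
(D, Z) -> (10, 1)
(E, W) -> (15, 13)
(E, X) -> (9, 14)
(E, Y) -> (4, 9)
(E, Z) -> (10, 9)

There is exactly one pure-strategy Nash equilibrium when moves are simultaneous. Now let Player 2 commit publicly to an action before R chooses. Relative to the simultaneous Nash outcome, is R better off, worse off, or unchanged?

better off

Solve by backward induction (Player 2 leads).
- W: BR = E, leader payoff 13.
- X: BR = D, leader payoff 11.
- Y: BR = B, leader payoff 1.
- Z: BR = B, leader payoff 5.
Player 2's induced payoffs are 13, 11, 1, 5, so Player 2 commits to W. Subgame-perfect outcome: (E, W) with payoffs (15, 13).
For the simultaneous game, intersect best replies.
R's best replies: W→E; X→D; Y→B; Z→B.
Player 2's best replies: A→W; B→W; C→Z; D→X; E→X.
The unique mutual best reply is (D, X), giving (10, 11).
R earns 15 sequentially versus 10 at the Nash outcome: better off.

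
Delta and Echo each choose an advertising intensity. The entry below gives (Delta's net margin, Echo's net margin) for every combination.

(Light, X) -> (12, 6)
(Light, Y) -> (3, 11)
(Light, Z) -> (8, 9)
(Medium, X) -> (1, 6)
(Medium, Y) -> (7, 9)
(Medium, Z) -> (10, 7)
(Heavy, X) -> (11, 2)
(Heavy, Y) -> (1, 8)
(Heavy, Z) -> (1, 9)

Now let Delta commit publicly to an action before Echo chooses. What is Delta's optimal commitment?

Backward induction with Delta moving first.
- Light → Echo plays Y (best of 6, 11, 9); Delta gets 3.
- Medium → Echo plays Y (best of 6, 9, 7); Delta gets 7.
- Heavy → Echo plays Z (best of 2, 8, 9); Delta gets 1.
Among 3, 7, 1, the best is 7 at Medium. Subgame-perfect outcome: (Medium, Y) with payoffs (7, 9).

Medium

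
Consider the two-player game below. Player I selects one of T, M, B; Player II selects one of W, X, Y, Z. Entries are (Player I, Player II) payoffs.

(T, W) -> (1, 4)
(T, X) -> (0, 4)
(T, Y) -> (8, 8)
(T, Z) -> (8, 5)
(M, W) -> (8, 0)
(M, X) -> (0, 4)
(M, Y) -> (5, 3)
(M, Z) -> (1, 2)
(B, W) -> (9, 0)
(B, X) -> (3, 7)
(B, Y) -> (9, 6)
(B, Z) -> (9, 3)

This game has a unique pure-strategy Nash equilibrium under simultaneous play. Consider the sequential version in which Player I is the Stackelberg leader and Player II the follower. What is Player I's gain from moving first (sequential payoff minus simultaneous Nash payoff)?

Backward induction with Player I moving first.
- T: BR = Y, leader payoff 8.
- M: BR = X, leader payoff 0.
- B: BR = X, leader payoff 3.
Player I's induced payoffs are 8, 0, 3, so Player I commits to T. Subgame-perfect outcome: (T, Y) with payoffs (8, 8).
Under simultaneous play:
Player I's best replies: W→B; X→B; Y→B; Z→B.
Player II's best replies: T→Y; M→X; B→X.
The unique mutual best reply is (B, X), giving (3, 7).
Player I's commitment gain: 8 − 3 = 5.

5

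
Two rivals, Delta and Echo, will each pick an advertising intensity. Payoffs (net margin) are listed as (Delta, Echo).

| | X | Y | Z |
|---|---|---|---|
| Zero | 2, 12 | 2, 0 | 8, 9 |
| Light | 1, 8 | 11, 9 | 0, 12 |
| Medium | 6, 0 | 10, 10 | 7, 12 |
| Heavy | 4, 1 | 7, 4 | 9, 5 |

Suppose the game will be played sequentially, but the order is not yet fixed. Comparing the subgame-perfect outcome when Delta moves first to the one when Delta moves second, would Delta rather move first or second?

second

If Delta leads: Echo's best replies are Zero→X, Light→Z, Medium→Z, Heavy→Z; Delta's induced payoffs 2, 0, 7, 9; outcome (Heavy, Z), payoffs (9, 5).
If Echo leads: Delta's best replies are X→Medium, Y→Light, Z→Heavy; Echo's induced payoffs 0, 9, 5; outcome (Light, Y), payoffs (11, 9).
Delta gets 9 moving first and 11 moving second, so Delta prefers to move second.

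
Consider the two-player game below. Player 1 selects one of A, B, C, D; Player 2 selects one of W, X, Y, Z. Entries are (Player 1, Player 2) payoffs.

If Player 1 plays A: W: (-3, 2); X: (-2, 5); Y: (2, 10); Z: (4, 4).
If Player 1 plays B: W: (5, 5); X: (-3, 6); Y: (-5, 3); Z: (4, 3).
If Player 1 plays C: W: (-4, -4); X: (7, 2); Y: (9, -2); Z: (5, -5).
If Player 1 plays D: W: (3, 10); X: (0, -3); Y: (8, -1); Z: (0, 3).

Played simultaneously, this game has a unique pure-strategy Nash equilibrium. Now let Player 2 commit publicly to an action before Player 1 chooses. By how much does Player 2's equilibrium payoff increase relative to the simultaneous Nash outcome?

Work backward from Player 1's decision.
- W: Player 1 compares -3, 5, -4, 3 and picks B; Player 2 would get 5.
- X: Player 1 compares -2, -3, 7, 0 and picks C; Player 2 would get 2.
- Y: Player 1 compares 2, -5, 9, 8 and picks C; Player 2 would get -2.
- Z: Player 1 compares 4, 4, 5, 0 and picks C; Player 2 would get -5.
Among 5, 2, -2, -5, the best is 5 at W. Subgame-perfect outcome: (B, W) with payoffs (5, 5).
For the simultaneous game, intersect best replies.
Player 1's best replies: W→B; X→C; Y→C; Z→C.
Player 2's best replies: A→Y; B→X; C→X; D→W.
Only (C, X) has each player best-responding; Nash payoffs (7, 2).
Player 2's commitment gain: 5 − 2 = 3.

3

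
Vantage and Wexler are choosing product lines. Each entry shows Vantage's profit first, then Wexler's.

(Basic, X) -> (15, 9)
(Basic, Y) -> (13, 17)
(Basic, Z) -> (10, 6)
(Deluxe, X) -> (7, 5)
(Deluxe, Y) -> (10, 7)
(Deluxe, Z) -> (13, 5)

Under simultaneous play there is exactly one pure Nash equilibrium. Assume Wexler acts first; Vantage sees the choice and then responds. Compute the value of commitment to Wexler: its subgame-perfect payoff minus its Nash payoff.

0

Backward induction with Wexler moving first.
- X → Vantage plays Basic (best of 15, 7); Wexler gets 9.
- Y → Vantage plays Basic (best of 13, 10); Wexler gets 17.
- Z → Vantage plays Deluxe (best of 10, 13); Wexler gets 5.
Wexler's induced payoffs are 9, 17, 5, so Wexler commits to Y. Subgame-perfect outcome: (Basic, Y) with payoffs (13, 17).
For the simultaneous game, intersect best replies.
Vantage's best replies: X→Basic; Y→Basic; Z→Deluxe.
Wexler's best replies: Basic→Y; Deluxe→Y.
The unique mutual best reply is (Basic, Y), giving (13, 17).
Wexler's commitment gain: 17 − 17 = 0.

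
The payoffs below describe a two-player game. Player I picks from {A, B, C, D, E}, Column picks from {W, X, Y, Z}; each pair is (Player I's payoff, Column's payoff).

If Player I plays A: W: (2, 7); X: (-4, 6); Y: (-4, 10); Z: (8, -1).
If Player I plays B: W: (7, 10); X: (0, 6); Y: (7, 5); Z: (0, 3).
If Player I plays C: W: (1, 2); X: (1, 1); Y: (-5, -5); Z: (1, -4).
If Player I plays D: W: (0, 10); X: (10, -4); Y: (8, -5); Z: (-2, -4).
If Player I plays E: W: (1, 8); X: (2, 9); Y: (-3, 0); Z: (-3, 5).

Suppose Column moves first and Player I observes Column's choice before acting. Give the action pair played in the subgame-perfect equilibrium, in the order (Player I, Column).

(B, W)

Solve by backward induction (Column leads).
- W → Player I plays B (best of 2, 7, 1, 0, 1); Column gets 10.
- X → Player I plays D (best of -4, 0, 1, 10, 2); Column gets -4.
- Y → Player I plays D (best of -4, 7, -5, 8, -3); Column gets -5.
- Z → Player I plays A (best of 8, 0, 1, -2, -3); Column gets -1.
Among 10, -4, -5, -1, the best is 10 at W. Subgame-perfect outcome: (B, W) with payoffs (7, 10).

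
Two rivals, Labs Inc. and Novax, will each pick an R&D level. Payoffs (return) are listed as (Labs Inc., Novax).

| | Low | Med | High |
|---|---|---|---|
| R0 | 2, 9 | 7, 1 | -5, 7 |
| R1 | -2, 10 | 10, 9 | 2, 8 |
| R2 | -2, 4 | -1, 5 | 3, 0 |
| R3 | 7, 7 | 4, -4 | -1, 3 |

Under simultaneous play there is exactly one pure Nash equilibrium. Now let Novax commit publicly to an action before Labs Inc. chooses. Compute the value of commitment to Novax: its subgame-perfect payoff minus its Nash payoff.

2

Labs Inc. best-responds to each possible Novax move:
- Low: Labs Inc. compares 2, -2, -2, 7 and picks R3; Novax would get 7.
- Med: Labs Inc. compares 7, 10, -1, 4 and picks R1; Novax would get 9.
- High: Labs Inc. compares -5, 2, 3, -1 and picks R2; Novax would get 0.
Novax's induced payoffs are 7, 9, 0, so Novax commits to Med. Subgame-perfect outcome: (R1, Med) with payoffs (10, 9).
For the simultaneous game, intersect best replies.
Labs Inc.'s best replies: Low→R3; Med→R1; High→R2.
Novax's best replies: R0→Low; R1→Low; R2→Med; R3→Low.
The unique mutual best reply is (R3, Low), giving (7, 7).
Novax's commitment gain: 9 − 7 = 2.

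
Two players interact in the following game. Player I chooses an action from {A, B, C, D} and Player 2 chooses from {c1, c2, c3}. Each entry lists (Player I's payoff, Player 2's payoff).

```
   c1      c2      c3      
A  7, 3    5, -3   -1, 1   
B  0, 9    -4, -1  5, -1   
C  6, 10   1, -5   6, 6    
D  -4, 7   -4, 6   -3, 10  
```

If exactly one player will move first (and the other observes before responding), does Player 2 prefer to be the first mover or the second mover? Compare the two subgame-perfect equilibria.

If Player I leads: Player 2's best replies are A→c1, B→c1, C→c1, D→c3; Player I's induced payoffs 7, 0, 6, -3; outcome (A, c1), payoffs (7, 3).
If Player 2 leads: Player I's best replies are c1→A, c2→A, c3→C; Player 2's induced payoffs 3, -3, 6; outcome (C, c3), payoffs (6, 6).
Player 2 gets 6 moving first and 3 moving second, so Player 2 prefers to move first.

first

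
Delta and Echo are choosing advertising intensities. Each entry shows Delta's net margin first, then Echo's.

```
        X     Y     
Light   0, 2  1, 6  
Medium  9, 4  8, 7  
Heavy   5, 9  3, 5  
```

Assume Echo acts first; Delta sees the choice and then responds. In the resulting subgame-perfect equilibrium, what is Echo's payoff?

Backward induction with Echo moving first.
- X: Delta compares 0, 9, 5 and picks Medium; Echo would get 4.
- Y: Delta compares 1, 8, 3 and picks Medium; Echo would get 7.
Among 4, 7, the best is 7 at Y. Subgame-perfect outcome: (Medium, Y) with payoffs (8, 7).

7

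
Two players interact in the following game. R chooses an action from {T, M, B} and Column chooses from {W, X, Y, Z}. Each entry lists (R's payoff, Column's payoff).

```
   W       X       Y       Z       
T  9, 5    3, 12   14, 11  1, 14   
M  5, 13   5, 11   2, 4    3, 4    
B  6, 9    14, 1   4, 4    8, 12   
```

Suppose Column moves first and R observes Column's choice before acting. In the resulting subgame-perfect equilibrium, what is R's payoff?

Work backward from R's decision.
- W: R compares 9, 5, 6 and picks T; Column would get 5.
- X: R compares 3, 5, 14 and picks B; Column would get 1.
- Y: R compares 14, 2, 4 and picks T; Column would get 11.
- Z: R compares 1, 3, 8 and picks B; Column would get 12.
Maximizing over 5, 1, 11, 12, Column chooses Z. Subgame-perfect outcome: (B, Z) with payoffs (8, 12).

8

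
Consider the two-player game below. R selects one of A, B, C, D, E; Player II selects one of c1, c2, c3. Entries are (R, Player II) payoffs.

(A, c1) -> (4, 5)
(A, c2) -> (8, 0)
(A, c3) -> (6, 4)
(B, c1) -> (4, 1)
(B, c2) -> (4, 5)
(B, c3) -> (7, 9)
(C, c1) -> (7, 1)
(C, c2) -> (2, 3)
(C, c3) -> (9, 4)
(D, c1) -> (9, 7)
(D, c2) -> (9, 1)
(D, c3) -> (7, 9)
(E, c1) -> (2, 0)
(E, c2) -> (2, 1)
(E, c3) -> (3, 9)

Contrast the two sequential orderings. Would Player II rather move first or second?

first

If R leads: Player II's best replies are A→c1, B→c3, C→c3, D→c3, E→c3; R's induced payoffs 4, 7, 9, 7, 3; outcome (C, c3), payoffs (9, 4).
If Player II leads: R's best replies are c1→D, c2→D, c3→C; Player II's induced payoffs 7, 1, 4; outcome (D, c1), payoffs (9, 7).
Player II gets 7 moving first and 4 moving second, so Player II prefers to move first.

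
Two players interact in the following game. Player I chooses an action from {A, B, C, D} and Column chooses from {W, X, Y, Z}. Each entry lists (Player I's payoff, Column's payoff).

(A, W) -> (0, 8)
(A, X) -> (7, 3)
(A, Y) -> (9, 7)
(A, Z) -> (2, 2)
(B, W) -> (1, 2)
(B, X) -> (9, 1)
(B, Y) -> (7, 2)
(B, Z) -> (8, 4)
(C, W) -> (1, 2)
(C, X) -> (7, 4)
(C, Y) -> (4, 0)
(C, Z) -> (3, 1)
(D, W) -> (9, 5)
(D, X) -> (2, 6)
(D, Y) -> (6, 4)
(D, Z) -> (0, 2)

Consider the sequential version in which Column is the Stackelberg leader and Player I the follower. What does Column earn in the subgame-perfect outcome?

7

Solve by backward induction (Column leads).
- W → Player I plays D (best of 0, 1, 1, 9); Column gets 5.
- X → Player I plays B (best of 7, 9, 7, 2); Column gets 1.
- Y → Player I plays A (best of 9, 7, 4, 6); Column gets 7.
- Z → Player I plays B (best of 2, 8, 3, 0); Column gets 4.
Maximizing over 5, 1, 7, 4, Column chooses Y. Subgame-perfect outcome: (A, Y) with payoffs (9, 7).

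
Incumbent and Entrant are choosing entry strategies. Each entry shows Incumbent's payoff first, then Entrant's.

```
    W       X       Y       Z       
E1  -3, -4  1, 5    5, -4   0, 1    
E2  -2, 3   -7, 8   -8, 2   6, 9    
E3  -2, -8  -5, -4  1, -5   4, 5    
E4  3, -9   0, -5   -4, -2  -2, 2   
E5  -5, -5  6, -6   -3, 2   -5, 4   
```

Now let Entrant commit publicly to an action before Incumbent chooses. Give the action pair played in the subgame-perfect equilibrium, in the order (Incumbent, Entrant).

(E2, Z)

Solve by backward induction (Entrant leads).
- W → Incumbent plays E4 (best of -3, -2, -2, 3, -5); Entrant gets -9.
- X → Incumbent plays E5 (best of 1, -7, -5, 0, 6); Entrant gets -6.
- Y → Incumbent plays E1 (best of 5, -8, 1, -4, -3); Entrant gets -4.
- Z → Incumbent plays E2 (best of 0, 6, 4, -2, -5); Entrant gets 9.
Maximizing over -9, -6, -4, 9, Entrant chooses Z. Subgame-perfect outcome: (E2, Z) with payoffs (6, 9).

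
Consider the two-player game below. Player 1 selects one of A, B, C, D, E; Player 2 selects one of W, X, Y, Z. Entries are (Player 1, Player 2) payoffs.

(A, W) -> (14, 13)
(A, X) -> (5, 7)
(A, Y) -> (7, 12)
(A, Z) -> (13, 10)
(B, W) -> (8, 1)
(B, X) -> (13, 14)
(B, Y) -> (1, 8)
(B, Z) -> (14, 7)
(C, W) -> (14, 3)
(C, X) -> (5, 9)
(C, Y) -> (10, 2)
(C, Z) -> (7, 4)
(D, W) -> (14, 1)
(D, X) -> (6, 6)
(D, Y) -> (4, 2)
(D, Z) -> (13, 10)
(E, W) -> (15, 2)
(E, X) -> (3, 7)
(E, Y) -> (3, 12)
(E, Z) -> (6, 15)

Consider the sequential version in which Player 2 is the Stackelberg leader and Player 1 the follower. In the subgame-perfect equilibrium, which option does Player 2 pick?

X

Solve by backward induction (Player 2 leads).
- W: Player 1 compares 14, 8, 14, 14, 15 and picks E; Player 2 would get 2.
- X: Player 1 compares 5, 13, 5, 6, 3 and picks B; Player 2 would get 14.
- Y: Player 1 compares 7, 1, 10, 4, 3 and picks C; Player 2 would get 2.
- Z: Player 1 compares 13, 14, 7, 13, 6 and picks B; Player 2 would get 7.
Among 2, 14, 2, 7, the best is 14 at X. Subgame-perfect outcome: (B, X) with payoffs (13, 14).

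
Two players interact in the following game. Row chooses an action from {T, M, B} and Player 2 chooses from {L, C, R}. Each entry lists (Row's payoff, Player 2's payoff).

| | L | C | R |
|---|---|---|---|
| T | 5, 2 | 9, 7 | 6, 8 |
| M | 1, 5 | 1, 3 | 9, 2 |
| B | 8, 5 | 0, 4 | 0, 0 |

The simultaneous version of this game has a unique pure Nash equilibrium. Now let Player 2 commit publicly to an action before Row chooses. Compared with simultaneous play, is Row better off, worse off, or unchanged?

Backward induction with Player 2 moving first.
- L: BR = B, leader payoff 5.
- C: BR = T, leader payoff 7.
- R: BR = M, leader payoff 2.
Player 2's induced payoffs are 5, 7, 2, so Player 2 commits to C. Subgame-perfect outcome: (T, C) with payoffs (9, 7).
For the simultaneous game, intersect best replies.
Row's best replies: L→B; C→T; R→M.
Player 2's best replies: T→R; M→L; B→L.
Only (B, L) has each player best-responding; Nash payoffs (8, 5).
Row earns 9 sequentially versus 8 at the Nash outcome: better off.

better off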